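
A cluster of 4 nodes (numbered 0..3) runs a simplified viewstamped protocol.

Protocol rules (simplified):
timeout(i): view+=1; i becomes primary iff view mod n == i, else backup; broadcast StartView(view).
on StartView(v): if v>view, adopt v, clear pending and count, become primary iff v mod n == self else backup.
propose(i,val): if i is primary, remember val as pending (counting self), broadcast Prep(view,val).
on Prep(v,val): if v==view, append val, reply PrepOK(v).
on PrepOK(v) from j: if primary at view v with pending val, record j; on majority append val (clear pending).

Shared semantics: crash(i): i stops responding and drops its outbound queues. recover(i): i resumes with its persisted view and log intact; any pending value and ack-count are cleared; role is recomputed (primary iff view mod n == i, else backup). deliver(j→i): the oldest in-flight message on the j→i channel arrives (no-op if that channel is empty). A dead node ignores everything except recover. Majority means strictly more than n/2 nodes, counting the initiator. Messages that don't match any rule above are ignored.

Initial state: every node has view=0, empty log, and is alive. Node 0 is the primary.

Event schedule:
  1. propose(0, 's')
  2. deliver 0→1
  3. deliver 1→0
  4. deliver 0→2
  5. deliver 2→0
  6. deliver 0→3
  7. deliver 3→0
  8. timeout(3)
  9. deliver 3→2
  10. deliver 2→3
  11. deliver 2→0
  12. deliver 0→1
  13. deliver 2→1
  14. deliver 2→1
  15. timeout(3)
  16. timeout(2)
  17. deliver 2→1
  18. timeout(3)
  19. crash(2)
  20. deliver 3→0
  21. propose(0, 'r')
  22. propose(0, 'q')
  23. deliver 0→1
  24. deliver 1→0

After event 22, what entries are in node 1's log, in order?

s

e1 propose(0,'s'): ·
e2 deliver 0→1: 1[back,v=0,s]
e3 deliver 1→0: ·
e4 deliver 0→2: 2[back,v=0,s]
e5 deliver 2→0: 0[prim,v=0,s]
e6 deliver 0→3: 3[back,v=0,s]
e7 deliver 3→0: ·
e8 timeout(3): 3[back,v=1,s]
e9 deliver 3→2: 2[back,v=1,s]
e10 deliver 2→3: ·
e11 deliver 2→0: ·
e12 deliver 0→1: ·
e13 deliver 2→1: ·
e14 deliver 2→1: ·
e15 timeout(3): 3[back,v=2,s]
e16 timeout(2): 2[prim,v=2,s]
e17 deliver 2→1: 1[back,v=2,s]
e18 timeout(3): 3[prim,v=3,s]
e19 crash(2): 2[✗prim,v=2,s]
e20 deliver 3→0: 0[back,v=1,s]
e21 propose(0,'r'): ·
e22 propose(0,'q'): ·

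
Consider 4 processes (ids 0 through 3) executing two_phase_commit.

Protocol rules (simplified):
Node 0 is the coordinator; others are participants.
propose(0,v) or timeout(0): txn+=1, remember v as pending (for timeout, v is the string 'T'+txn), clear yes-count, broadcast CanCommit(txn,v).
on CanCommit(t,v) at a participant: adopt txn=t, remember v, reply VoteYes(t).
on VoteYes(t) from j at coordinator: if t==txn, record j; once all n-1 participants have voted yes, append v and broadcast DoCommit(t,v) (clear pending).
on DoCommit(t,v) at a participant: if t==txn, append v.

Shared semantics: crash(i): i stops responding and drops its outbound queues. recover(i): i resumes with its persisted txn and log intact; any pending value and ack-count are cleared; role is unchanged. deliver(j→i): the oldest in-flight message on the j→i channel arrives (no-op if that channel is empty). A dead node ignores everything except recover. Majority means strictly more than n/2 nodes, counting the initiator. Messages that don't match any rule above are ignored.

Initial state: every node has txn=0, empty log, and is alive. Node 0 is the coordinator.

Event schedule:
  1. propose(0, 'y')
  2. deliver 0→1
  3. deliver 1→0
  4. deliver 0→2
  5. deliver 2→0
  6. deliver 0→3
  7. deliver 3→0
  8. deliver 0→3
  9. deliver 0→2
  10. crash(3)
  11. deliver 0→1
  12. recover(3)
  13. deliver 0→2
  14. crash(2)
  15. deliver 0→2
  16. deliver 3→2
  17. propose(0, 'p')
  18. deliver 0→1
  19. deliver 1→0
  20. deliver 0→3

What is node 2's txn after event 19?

after 1 — propose(0,'y'): n0:coor/t1/[-]
after 2 — deliver 0→1: n1:part/t1/[-]
after 3 — deliver 1→0: ·
after 4 — deliver 0→2: n2:part/t1/[-]
after 5 — deliver 2→0: ·
after 6 — deliver 0→3: n3:part/t1/[-]
after 7 — deliver 3→0: n0:coor/t1/[y]
after 8 — deliver 0→3: n3:part/t1/[y]
after 9 — deliver 0→2: n2:part/t1/[y]
after 10 — crash(3): n3:✗part/t1/[y]
after 11 — deliver 0→1: n1:part/t1/[y]
after 12 — recover(3): n3:part/t1/[y]
after 13 — deliver 0→2: ·
after 14 — crash(2): n2:✗part/t1/[y]
after 15 — deliver 0→2: ·
after 16 — deliver 3→2: ·
after 17 — propose(0,'p'): n0:coor/t2/[y]
after 18 — deliver 0→1: n1:part/t2/[y]
after 19 — deliver 1→0: ·

1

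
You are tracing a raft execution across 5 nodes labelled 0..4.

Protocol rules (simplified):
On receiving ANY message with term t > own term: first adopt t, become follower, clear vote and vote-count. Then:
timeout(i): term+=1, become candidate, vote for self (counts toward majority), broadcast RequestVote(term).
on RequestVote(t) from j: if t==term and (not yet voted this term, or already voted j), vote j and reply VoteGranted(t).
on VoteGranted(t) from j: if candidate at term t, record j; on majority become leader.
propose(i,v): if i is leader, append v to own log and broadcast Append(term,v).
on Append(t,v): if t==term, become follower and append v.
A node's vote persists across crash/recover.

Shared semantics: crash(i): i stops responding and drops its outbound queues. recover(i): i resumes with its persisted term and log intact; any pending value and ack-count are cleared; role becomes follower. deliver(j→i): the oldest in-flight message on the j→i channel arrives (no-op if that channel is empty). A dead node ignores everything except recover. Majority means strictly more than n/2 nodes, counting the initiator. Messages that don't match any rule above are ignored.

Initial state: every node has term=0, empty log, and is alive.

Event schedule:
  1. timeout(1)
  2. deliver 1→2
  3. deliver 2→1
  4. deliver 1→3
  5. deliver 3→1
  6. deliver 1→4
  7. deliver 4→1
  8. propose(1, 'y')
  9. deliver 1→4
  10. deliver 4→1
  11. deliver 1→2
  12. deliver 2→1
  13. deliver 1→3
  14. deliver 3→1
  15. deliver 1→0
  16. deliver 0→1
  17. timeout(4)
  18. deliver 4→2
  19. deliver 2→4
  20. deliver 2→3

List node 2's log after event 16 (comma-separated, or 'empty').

after 1 — timeout(1): n1:cand/t1/[-]
after 2 — deliver 1→2: n2:foll/t1/[-]
after 3 — deliver 2→1: ·
after 4 — deliver 1→3: n3:foll/t1/[-]
after 5 — deliver 3→1: n1:lead/t1/[-]
after 6 — deliver 1→4: n4:foll/t1/[-]
after 7 — deliver 4→1: ·
after 8 — propose(1,'y'): n1:lead/t1/[y]
after 9 — deliver 1→4: n4:foll/t1/[y]
after 10 — deliver 4→1: ·
after 11 — deliver 1→2: n2:foll/t1/[y]
after 12 — deliver 2→1: ·
after 13 — deliver 1→3: n3:foll/t1/[y]
after 14 — deliver 3→1: ·
after 15 — deliver 1→0: n0:foll/t1/[-]
after 16 — deliver 0→1: ·

y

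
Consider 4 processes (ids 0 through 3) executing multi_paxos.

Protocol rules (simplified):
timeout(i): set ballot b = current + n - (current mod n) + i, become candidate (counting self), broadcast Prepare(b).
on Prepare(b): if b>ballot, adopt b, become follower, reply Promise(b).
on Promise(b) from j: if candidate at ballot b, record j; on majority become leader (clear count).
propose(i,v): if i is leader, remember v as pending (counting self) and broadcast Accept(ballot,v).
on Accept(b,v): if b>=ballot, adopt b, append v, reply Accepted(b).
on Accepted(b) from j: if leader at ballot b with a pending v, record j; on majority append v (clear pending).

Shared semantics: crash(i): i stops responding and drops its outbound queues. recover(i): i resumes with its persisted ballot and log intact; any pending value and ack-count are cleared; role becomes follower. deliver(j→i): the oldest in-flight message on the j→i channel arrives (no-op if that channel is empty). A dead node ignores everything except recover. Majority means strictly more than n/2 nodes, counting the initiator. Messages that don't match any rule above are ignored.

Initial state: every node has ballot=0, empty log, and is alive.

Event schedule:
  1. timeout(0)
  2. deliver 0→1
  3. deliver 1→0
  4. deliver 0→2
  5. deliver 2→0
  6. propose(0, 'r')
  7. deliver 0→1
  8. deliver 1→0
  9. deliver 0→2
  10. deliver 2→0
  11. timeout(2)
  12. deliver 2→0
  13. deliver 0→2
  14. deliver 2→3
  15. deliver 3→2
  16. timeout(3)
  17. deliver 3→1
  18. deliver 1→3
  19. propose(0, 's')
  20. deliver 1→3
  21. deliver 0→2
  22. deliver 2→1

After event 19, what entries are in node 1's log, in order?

r

[1] timeout(0) → N0(cand b4 [-])
[2] deliver 0→1 → N1(foll b4 [-])
[3] deliver 1→0 → ∅
[4] deliver 0→2 → N2(foll b4 [-])
[5] deliver 2→0 → N0(lead b4 [-])
[6] propose(0,'r') → ∅
[7] deliver 0→1 → N1(foll b4 [r])
[8] deliver 1→0 → ∅
[9] deliver 0→2 → N2(foll b4 [r])
[10] deliver 2→0 → N0(lead b4 [r])
[11] timeout(2) → N2(cand b10 [r])
[12] deliver 2→0 → N0(foll b10 [r])
[13] deliver 0→2 → ∅
[14] deliver 2→3 → N3(foll b10 [-])
[15] deliver 3→2 → N2(lead b10 [r])
[16] timeout(3) → N3(cand b15 [-])
[17] deliver 3→1 → N1(foll b15 [r])
[18] deliver 1→3 → ∅
[19] propose(0,'s') → ∅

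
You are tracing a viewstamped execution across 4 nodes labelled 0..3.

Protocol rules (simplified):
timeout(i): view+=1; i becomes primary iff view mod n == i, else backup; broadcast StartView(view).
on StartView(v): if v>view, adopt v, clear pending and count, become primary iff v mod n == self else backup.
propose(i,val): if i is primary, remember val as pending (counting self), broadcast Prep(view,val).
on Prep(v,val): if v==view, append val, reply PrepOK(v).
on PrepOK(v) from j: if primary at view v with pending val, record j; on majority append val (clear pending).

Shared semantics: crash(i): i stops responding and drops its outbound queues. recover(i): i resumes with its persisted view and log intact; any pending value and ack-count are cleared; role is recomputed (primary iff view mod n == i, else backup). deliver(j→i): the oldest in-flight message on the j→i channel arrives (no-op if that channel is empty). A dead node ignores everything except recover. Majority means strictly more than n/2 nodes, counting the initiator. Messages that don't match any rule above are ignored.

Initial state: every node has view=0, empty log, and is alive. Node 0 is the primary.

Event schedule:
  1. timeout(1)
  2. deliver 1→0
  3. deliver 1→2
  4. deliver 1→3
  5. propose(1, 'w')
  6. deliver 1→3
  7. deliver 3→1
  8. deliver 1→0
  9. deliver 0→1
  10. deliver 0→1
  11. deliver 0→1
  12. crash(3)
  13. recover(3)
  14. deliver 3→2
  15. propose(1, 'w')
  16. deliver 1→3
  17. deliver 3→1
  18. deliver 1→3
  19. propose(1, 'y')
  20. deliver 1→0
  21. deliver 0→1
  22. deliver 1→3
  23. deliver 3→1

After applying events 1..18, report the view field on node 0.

e1 timeout(1): 1[prim,v=1,-]
e2 deliver 1→0: 0[back,v=1,-]
e3 deliver 1→2: 2[back,v=1,-]
e4 deliver 1→3: 3[back,v=1,-]
e5 propose(1,'w'): ·
e6 deliver 1→3: 3[back,v=1,w]
e7 deliver 3→1: ·
e8 deliver 1→0: 0[back,v=1,w]
e9 deliver 0→1: 1[prim,v=1,w]
e10 deliver 0→1: ·
e11 deliver 0→1: ·
e12 crash(3): 3[✗back,v=1,w]
e13 recover(3): 3[back,v=1,w]
e14 deliver 3→2: ·
e15 propose(1,'w'): ·
e16 deliver 1→3: 3[back,v=1,w,w]
e17 deliver 3→1: ·
e18 deliver 1→3: ·

1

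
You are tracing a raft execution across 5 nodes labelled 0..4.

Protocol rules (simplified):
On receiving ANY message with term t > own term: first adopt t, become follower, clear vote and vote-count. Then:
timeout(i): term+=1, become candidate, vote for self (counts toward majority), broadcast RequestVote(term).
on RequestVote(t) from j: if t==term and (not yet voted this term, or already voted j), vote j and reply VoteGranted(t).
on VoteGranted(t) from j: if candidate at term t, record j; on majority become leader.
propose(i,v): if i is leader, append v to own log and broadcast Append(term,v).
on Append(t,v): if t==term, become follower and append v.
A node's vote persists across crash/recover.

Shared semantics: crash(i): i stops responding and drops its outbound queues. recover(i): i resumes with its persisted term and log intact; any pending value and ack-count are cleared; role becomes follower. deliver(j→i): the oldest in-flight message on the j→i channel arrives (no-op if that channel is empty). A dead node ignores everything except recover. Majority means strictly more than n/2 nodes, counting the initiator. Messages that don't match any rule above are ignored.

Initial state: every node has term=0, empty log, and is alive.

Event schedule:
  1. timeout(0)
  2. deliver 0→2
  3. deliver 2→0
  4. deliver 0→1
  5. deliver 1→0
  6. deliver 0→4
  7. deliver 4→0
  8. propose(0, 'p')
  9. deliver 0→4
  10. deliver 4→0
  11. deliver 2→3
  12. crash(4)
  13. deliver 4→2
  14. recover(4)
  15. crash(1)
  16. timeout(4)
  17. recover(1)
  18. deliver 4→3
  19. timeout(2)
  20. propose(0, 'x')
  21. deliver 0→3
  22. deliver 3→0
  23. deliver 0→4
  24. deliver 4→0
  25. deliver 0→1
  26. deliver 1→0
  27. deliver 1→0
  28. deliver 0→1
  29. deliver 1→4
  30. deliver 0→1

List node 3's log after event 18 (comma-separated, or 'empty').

1. timeout(0):  <0:cand t1 ->
2. deliver 0→2:  <2:foll t1 ->
3. deliver 2→0:  nop
4. deliver 0→1:  <1:foll t1 ->
5. deliver 1→0:  <0:lead t1 ->
6. deliver 0→4:  <4:foll t1 ->
7. deliver 4→0:  nop
8. propose(0,'p'):  <0:lead t1 p>
9. deliver 0→4:  <4:foll t1 p>
10. deliver 4→0:  nop
11. deliver 2→3:  nop
12. crash(4):  <4:✗foll t1 p>
13. deliver 4→2:  nop
14. recover(4):  <4:foll t1 p>
15. crash(1):  <1:✗foll t1 ->
16. timeout(4):  <4:cand t2 p>
17. recover(1):  <1:foll t1 ->
18. deliver 4→3:  <3:foll t2 ->

empty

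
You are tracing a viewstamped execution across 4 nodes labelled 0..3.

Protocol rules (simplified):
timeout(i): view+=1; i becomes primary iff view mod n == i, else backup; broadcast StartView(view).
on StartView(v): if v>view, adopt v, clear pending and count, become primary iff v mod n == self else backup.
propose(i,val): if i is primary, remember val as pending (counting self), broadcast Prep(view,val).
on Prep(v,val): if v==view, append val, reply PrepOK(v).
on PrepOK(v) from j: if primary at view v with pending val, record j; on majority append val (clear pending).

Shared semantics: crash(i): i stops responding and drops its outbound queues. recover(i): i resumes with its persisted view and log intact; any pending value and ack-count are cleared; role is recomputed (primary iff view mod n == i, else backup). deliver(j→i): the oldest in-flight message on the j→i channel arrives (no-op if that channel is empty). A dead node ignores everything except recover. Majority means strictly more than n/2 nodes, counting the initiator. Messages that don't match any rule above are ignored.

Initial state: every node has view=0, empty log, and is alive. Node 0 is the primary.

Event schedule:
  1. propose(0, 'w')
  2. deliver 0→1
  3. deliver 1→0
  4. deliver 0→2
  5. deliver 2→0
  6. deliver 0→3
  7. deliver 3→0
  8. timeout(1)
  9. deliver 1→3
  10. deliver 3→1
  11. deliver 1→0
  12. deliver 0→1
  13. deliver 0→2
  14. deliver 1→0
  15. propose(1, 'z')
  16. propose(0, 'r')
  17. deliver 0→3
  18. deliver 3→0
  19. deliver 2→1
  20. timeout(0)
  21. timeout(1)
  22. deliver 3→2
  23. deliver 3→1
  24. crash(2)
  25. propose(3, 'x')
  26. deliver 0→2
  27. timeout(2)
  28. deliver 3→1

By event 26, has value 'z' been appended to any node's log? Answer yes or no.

1. propose(0,'w'):  nop
2. deliver 0→1:  <1:back v0 w>
3. deliver 1→0:  nop
4. deliver 0→2:  <2:back v0 w>
5. deliver 2→0:  <0:prim v0 w>
6. deliver 0→3:  <3:back v0 w>
7. deliver 3→0:  nop
8. timeout(1):  <1:prim v1 w>
9. deliver 1→3:  <3:back v1 w>
10. deliver 3→1:  nop
11. deliver 1→0:  <0:back v1 w>
12. deliver 0→1:  nop
13. deliver 0→2:  nop
14. deliver 1→0:  nop
15. propose(1,'z'):  nop
16. propose(0,'r'):  nop
17. deliver 0→3:  nop
18. deliver 3→0:  nop
19. deliver 2→1:  nop
20. timeout(0):  <0:back v2 w>
21. timeout(1):  <1:back v2 w>
22. deliver 3→2:  nop
23. deliver 3→1:  nop
24. crash(2):  <2:✗back v0 w>
25. propose(3,'x'):  nop
26. deliver 0→2:  nop

no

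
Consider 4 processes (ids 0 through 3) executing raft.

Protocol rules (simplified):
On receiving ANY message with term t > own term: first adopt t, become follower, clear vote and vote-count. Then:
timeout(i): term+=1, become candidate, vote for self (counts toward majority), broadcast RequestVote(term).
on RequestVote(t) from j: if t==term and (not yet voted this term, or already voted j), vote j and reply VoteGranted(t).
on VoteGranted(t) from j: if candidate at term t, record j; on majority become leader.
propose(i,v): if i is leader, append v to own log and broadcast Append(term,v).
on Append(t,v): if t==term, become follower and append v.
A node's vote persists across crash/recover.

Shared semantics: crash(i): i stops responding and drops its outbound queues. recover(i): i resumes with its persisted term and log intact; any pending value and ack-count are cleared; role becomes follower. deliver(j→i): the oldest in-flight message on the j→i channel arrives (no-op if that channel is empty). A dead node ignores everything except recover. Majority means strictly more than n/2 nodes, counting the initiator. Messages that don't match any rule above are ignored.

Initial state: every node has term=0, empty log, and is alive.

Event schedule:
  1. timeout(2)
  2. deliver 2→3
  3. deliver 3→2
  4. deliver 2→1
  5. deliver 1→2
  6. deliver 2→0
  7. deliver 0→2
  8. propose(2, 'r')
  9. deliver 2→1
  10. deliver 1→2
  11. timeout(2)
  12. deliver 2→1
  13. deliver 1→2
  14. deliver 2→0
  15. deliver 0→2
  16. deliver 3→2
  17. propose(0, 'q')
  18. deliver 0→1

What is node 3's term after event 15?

e1 timeout(2): 2[cand,t=1,-]
e2 deliver 2→3: 3[foll,t=1,-]
e3 deliver 3→2: ·
e4 deliver 2→1: 1[foll,t=1,-]
e5 deliver 1→2: 2[lead,t=1,-]
e6 deliver 2→0: 0[foll,t=1,-]
e7 deliver 0→2: ·
e8 propose(2,'r'): 2[lead,t=1,r]
e9 deliver 2→1: 1[foll,t=1,r]
e10 deliver 1→2: ·
e11 timeout(2): 2[cand,t=2,r]
e12 deliver 2→1: 1[foll,t=2,r]
e13 deliver 1→2: ·
e14 deliver 2→0: 0[foll,t=1,r]
e15 deliver 0→2: ·

1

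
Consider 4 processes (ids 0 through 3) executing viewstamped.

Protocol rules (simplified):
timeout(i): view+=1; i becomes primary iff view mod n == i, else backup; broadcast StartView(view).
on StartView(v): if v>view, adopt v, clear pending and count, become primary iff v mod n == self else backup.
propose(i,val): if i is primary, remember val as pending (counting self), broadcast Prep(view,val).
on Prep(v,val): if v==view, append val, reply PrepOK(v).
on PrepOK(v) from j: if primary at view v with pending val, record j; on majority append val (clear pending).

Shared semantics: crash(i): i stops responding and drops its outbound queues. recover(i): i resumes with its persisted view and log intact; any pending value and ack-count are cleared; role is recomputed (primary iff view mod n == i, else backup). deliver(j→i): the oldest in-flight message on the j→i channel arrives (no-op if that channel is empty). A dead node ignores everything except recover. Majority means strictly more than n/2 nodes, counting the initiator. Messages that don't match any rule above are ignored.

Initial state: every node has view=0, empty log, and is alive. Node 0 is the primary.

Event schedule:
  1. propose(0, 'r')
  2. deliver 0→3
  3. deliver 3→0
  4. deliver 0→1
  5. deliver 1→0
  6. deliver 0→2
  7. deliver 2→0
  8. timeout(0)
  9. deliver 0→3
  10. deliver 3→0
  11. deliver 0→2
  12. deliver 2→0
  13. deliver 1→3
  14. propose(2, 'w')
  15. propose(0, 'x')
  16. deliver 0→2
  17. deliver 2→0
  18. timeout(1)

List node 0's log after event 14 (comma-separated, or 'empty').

after 1 — propose(0,'r'): ·
after 2 — deliver 0→3: n3:back/v0/[r]
after 3 — deliver 3→0: ·
after 4 — deliver 0→1: n1:back/v0/[r]
after 5 — deliver 1→0: n0:prim/v0/[r]
after 6 — deliver 0→2: n2:back/v0/[r]
after 7 — deliver 2→0: ·
after 8 — timeout(0): n0:back/v1/[r]
after 9 — deliver 0→3: n3:back/v1/[r]
after 10 — deliver 3→0: ·
after 11 — deliver 0→2: n2:back/v1/[r]
after 12 — deliver 2→0: ·
after 13 — deliver 1→3: ·
after 14 — propose(2,'w'): ·

r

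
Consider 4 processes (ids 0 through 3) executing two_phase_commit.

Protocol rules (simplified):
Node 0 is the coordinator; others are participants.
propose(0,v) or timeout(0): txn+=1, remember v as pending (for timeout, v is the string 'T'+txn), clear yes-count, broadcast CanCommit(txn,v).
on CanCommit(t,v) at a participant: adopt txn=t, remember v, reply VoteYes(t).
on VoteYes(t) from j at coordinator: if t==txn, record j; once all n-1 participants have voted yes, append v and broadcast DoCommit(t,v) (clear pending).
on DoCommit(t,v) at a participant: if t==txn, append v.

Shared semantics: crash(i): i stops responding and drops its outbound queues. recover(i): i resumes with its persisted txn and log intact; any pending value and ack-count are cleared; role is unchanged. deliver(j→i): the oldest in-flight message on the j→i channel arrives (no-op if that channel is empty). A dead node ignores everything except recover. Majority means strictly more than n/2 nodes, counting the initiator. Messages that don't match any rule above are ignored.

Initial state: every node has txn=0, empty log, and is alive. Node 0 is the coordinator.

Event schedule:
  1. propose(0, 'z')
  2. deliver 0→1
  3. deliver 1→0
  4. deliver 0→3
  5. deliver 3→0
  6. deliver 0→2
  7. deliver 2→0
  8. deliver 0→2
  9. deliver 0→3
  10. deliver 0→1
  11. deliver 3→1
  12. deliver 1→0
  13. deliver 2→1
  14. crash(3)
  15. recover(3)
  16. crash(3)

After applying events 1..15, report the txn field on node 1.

1

after 1 — propose(0,'z'): n0:coor/t1/[-]
after 2 — deliver 0→1: n1:part/t1/[-]
after 3 — deliver 1→0: ·
after 4 — deliver 0→3: n3:part/t1/[-]
after 5 — deliver 3→0: ·
after 6 — deliver 0→2: n2:part/t1/[-]
after 7 — deliver 2→0: n0:coor/t1/[z]
after 8 — deliver 0→2: n2:part/t1/[z]
after 9 — deliver 0→3: n3:part/t1/[z]
after 10 — deliver 0→1: n1:part/t1/[z]
after 11 — deliver 3→1: ·
after 12 — deliver 1→0: ·
after 13 — deliver 2→1: ·
after 14 — crash(3): n3:✗part/t1/[z]
after 15 — recover(3): n3:part/t1/[z]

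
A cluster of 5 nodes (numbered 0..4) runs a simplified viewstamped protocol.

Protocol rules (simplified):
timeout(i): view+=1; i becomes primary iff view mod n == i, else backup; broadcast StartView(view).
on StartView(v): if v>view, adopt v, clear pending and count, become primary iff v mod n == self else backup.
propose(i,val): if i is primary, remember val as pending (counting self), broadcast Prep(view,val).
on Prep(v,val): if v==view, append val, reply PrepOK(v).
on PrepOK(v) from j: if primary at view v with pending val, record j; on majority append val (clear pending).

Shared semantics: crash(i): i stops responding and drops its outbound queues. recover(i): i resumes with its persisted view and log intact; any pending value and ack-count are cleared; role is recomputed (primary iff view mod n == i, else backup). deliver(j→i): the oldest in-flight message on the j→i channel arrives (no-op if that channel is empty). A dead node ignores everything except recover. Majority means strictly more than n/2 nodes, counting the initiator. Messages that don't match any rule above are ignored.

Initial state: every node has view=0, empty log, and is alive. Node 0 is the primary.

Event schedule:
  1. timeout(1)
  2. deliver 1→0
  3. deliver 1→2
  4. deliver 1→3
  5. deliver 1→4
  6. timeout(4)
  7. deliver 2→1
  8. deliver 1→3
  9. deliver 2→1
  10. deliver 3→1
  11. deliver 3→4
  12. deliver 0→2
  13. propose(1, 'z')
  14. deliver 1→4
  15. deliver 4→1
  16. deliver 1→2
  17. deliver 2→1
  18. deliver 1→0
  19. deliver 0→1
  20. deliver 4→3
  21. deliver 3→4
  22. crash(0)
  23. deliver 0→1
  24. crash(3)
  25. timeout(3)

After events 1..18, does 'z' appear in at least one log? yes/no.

yes

e1 timeout(1): 1[prim,v=1,-]
e2 deliver 1→0: 0[back,v=1,-]
e3 deliver 1→2: 2[back,v=1,-]
e4 deliver 1→3: 3[back,v=1,-]
e5 deliver 1→4: 4[back,v=1,-]
e6 timeout(4): 4[back,v=2,-]
e7 deliver 2→1: ·
e8 deliver 1→3: ·
e9 deliver 2→1: ·
e10 deliver 3→1: ·
e11 deliver 3→4: ·
e12 deliver 0→2: ·
e13 propose(1,'z'): ·
e14 deliver 1→4: ·
e15 deliver 4→1: 1[back,v=2,-]
e16 deliver 1→2: 2[back,v=1,z]
e17 deliver 2→1: ·
e18 deliver 1→0: 0[back,v=1,z]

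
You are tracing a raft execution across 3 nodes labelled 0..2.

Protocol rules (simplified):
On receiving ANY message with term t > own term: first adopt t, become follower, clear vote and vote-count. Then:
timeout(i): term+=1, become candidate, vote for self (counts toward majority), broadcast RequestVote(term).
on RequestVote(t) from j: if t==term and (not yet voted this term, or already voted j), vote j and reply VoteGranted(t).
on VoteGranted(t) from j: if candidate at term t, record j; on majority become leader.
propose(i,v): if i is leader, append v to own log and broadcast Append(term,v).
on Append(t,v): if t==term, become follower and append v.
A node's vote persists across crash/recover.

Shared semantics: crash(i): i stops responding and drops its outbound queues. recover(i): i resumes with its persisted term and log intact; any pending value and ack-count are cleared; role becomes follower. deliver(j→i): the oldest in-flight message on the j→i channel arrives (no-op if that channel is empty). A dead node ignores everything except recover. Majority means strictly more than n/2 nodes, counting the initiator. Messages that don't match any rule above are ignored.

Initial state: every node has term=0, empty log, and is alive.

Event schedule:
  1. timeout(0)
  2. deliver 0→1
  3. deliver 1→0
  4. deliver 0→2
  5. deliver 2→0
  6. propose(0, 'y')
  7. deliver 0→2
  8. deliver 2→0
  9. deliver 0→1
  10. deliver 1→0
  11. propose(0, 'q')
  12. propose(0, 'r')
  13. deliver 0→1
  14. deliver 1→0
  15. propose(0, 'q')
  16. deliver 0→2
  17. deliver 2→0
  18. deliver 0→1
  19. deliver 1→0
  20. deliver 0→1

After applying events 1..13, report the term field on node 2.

1

[1] timeout(0) → N0(cand t1 [-])
[2] deliver 0→1 → N1(foll t1 [-])
[3] deliver 1→0 → N0(lead t1 [-])
[4] deliver 0→2 → N2(foll t1 [-])
[5] deliver 2→0 → ∅
[6] propose(0,'y') → N0(lead t1 [y])
[7] deliver 0→2 → N2(foll t1 [y])
[8] deliver 2→0 → ∅
[9] deliver 0→1 → N1(foll t1 [y])
[10] deliver 1→0 → ∅
[11] propose(0,'q') → N0(lead t1 [y,q])
[12] propose(0,'r') → N0(lead t1 [y,q,r])
[13] deliver 0→1 → N1(foll t1 [y,q])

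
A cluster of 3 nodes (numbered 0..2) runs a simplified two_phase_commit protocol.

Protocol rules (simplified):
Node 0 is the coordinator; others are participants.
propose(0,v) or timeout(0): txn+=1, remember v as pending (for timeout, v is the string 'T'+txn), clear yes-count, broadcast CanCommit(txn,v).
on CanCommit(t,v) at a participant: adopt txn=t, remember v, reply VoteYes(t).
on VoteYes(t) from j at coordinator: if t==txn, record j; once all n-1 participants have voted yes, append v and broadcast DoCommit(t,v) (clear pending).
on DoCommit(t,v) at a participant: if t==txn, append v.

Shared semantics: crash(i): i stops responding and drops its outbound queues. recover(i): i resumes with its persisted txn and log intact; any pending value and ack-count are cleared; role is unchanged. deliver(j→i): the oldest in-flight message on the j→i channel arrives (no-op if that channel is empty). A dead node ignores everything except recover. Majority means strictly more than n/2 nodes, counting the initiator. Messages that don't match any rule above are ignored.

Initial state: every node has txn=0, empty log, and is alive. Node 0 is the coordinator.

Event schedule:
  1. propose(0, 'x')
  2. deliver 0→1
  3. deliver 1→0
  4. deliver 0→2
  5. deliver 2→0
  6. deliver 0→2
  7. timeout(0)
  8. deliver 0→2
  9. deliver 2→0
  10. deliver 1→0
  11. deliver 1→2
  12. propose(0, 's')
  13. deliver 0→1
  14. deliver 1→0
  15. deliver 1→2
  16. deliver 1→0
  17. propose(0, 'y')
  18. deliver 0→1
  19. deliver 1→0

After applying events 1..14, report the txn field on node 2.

2

[1] propose(0,'x') → N0(coor t1 [-])
[2] deliver 0→1 → N1(part t1 [-])
[3] deliver 1→0 → ∅
[4] deliver 0→2 → N2(part t1 [-])
[5] deliver 2→0 → N0(coor t1 [x])
[6] deliver 0→2 → N2(part t1 [x])
[7] timeout(0) → N0(coor t2 [x])
[8] deliver 0→2 → N2(part t2 [x])
[9] deliver 2→0 → ∅
[10] deliver 1→0 → ∅
[11] deliver 1→2 → ∅
[12] propose(0,'s') → N0(coor t3 [x])
[13] deliver 0→1 → N1(part t1 [x])
[14] deliver 1→0 → ∅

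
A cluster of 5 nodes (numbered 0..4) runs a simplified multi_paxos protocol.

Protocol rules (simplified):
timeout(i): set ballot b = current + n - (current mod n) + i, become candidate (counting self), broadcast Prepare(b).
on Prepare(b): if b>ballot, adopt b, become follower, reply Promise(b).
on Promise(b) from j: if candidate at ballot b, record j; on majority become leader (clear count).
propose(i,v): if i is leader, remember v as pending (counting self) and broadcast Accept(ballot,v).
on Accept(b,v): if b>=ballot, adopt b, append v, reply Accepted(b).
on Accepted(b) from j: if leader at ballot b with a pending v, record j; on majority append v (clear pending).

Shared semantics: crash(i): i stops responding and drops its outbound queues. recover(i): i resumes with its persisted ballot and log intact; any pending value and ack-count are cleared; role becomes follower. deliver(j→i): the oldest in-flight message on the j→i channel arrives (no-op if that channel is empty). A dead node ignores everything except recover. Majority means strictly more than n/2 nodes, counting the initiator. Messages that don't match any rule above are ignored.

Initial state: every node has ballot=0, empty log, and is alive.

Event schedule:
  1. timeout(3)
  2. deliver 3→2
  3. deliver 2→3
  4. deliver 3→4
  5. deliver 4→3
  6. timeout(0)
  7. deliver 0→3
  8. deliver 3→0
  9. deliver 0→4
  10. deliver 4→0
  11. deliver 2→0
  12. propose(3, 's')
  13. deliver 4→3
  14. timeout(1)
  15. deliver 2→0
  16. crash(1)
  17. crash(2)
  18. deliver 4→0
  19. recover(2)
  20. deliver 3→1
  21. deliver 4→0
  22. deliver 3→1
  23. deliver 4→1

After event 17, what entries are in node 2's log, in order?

empty

[1] timeout(3) → N3(cand b8 [-])
[2] deliver 3→2 → N2(foll b8 [-])
[3] deliver 2→3 → ∅
[4] deliver 3→4 → N4(foll b8 [-])
[5] deliver 4→3 → N3(lead b8 [-])
[6] timeout(0) → N0(cand b5 [-])
[7] deliver 0→3 → ∅
[8] deliver 3→0 → N0(foll b8 [-])
[9] deliver 0→4 → ∅
[10] deliver 4→0 → ∅
[11] deliver 2→0 → ∅
[12] propose(3,'s') → ∅
[13] deliver 4→3 → ∅
[14] timeout(1) → N1(cand b6 [-])
[15] deliver 2→0 → ∅
[16] crash(1) → N1(✗cand b6 [-])
[17] crash(2) → N2(✗foll b8 [-])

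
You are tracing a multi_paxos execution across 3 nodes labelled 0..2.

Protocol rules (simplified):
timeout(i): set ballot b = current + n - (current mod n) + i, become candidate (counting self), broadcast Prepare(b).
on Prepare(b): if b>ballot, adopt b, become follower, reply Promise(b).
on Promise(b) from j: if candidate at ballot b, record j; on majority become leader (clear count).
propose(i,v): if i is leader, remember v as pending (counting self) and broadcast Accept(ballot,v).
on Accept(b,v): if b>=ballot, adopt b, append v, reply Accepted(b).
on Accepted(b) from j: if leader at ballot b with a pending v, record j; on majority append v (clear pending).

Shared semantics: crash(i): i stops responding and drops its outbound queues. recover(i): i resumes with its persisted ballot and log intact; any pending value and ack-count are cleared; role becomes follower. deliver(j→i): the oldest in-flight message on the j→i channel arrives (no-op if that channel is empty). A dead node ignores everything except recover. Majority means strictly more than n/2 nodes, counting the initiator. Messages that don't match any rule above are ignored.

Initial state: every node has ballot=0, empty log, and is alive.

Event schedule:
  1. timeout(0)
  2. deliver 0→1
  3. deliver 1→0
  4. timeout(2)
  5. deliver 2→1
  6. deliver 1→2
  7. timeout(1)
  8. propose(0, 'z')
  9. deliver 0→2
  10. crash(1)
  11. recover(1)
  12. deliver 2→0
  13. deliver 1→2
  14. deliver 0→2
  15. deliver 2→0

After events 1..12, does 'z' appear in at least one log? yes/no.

no

1. timeout(0):  <0:cand b3 ->
2. deliver 0→1:  <1:foll b3 ->
3. deliver 1→0:  <0:lead b3 ->
4. timeout(2):  <2:cand b5 ->
5. deliver 2→1:  <1:foll b5 ->
6. deliver 1→2:  <2:lead b5 ->
7. timeout(1):  <1:cand b7 ->
8. propose(0,'z'):  nop
9. deliver 0→2:  nop
10. crash(1):  <1:✗cand b7 ->
11. recover(1):  <1:foll b7 ->
12. deliver 2→0:  <0:foll b5 ->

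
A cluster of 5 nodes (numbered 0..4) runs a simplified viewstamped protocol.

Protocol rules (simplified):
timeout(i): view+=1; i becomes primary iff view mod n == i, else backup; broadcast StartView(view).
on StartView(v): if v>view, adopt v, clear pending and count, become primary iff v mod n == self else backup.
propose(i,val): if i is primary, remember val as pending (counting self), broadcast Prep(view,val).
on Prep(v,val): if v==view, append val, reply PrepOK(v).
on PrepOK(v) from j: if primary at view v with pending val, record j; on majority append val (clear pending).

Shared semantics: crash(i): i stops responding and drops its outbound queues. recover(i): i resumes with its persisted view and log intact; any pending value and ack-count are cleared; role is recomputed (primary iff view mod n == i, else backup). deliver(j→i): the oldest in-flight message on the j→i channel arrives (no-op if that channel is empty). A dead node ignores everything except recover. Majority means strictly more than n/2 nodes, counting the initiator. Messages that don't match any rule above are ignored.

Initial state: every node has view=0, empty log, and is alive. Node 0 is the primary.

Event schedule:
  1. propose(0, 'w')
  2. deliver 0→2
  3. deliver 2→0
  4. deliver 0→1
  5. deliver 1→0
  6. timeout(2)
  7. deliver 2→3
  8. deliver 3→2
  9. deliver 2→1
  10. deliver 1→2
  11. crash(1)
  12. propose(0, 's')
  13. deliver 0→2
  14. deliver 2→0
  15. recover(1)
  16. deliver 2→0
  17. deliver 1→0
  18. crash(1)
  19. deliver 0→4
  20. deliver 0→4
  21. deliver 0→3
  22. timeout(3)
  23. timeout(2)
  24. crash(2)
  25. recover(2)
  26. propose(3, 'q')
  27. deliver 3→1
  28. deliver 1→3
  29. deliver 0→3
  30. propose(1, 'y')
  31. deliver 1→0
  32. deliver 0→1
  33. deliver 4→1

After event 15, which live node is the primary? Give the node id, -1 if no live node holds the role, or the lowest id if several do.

step 1 propose(0,'w'): —
step 2 deliver 0→2: 2={back,v=0,log=w}
step 3 deliver 2→0: —
step 4 deliver 0→1: 1={back,v=0,log=w}
step 5 deliver 1→0: 0={prim,v=0,log=w}
step 6 timeout(2): 2={back,v=1,log=w}
step 7 deliver 2→3: 3={back,v=1,log=-}
step 8 deliver 3→2: —
step 9 deliver 2→1: 1={prim,v=1,log=w}
step 10 deliver 1→2: —
step 11 crash(1): 1={✗prim,v=1,log=w}
step 12 propose(0,'s'): —
step 13 deliver 0→2: —
step 14 deliver 2→0: 0={back,v=1,log=w}
step 15 recover(1): 1={prim,v=1,log=w}

1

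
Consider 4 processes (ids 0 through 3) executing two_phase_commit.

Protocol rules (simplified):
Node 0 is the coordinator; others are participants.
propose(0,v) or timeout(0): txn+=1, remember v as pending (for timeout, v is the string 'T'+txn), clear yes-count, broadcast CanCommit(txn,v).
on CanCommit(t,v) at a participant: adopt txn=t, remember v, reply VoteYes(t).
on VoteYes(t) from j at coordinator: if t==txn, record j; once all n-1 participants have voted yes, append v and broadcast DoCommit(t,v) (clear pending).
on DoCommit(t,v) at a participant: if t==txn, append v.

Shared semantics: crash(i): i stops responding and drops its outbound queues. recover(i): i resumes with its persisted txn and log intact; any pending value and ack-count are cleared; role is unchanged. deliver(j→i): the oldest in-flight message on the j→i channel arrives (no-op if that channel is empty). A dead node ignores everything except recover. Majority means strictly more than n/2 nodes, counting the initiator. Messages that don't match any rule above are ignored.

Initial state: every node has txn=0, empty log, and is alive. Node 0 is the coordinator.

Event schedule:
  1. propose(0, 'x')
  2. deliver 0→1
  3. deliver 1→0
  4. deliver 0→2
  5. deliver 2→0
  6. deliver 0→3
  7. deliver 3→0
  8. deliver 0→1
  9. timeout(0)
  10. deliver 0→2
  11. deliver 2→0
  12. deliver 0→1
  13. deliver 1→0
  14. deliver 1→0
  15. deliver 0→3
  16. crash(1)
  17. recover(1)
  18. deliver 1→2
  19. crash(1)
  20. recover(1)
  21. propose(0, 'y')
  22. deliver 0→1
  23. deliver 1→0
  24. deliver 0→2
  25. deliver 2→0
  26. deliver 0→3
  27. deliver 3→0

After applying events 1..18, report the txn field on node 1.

2

1. propose(0,'x'):  <0:coor t1 ->
2. deliver 0→1:  <1:part t1 ->
3. deliver 1→0:  nop
4. deliver 0→2:  <2:part t1 ->
5. deliver 2→0:  nop
6. deliver 0→3:  <3:part t1 ->
7. deliver 3→0:  <0:coor t1 x>
8. deliver 0→1:  <1:part t1 x>
9. timeout(0):  <0:coor t2 x>
10. deliver 0→2:  <2:part t1 x>
11. deliver 2→0:  nop
12. deliver 0→1:  <1:part t2 x>
13. deliver 1→0:  nop
14. deliver 1→0:  nop
15. deliver 0→3:  <3:part t1 x>
16. crash(1):  <1:✗part t2 x>
17. recover(1):  <1:part t2 x>
18. deliver 1→2:  nop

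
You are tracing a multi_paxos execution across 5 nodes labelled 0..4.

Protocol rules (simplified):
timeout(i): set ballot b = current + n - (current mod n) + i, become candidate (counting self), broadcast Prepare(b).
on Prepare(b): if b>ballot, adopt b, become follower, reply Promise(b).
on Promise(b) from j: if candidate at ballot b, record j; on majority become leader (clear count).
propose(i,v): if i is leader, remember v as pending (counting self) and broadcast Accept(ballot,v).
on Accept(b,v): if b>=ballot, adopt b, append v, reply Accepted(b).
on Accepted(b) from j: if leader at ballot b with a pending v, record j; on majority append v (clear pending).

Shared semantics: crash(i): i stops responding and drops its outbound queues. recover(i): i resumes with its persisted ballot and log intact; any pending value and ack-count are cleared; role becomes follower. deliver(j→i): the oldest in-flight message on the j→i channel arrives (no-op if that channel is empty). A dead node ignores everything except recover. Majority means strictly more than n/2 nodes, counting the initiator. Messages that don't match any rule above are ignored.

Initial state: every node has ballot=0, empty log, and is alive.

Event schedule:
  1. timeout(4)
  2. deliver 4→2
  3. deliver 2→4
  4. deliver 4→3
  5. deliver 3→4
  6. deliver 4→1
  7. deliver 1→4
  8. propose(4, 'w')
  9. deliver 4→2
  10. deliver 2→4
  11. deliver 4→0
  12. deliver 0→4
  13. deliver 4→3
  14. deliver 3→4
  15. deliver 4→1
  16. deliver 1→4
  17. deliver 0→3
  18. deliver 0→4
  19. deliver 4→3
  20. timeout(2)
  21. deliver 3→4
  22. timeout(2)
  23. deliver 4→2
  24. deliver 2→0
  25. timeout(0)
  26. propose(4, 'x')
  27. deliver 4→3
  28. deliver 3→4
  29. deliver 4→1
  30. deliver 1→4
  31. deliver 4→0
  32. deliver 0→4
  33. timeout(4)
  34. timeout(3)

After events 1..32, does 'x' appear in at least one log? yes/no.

yes

1. timeout(4):  <4:cand b9 ->
2. deliver 4→2:  <2:foll b9 ->
3. deliver 2→4:  nop
4. deliver 4→3:  <3:foll b9 ->
5. deliver 3→4:  <4:lead b9 ->
6. deliver 4→1:  <1:foll b9 ->
7. deliver 1→4:  nop
8. propose(4,'w'):  nop
9. deliver 4→2:  <2:foll b9 w>
10. deliver 2→4:  nop
11. deliver 4→0:  <0:foll b9 ->
12. deliver 0→4:  nop
13. deliver 4→3:  <3:foll b9 w>
14. deliver 3→4:  <4:lead b9 w>
15. deliver 4→1:  <1:foll b9 w>
16. deliver 1→4:  nop
17. deliver 0→3:  nop
18. deliver 0→4:  nop
19. deliver 4→3:  nop
20. timeout(2):  <2:cand b12 w>
21. deliver 3→4:  nop
22. timeout(2):  <2:cand b17 w>
23. deliver 4→2:  nop
24. deliver 2→0:  <0:foll b12 ->
25. timeout(0):  <0:cand b15 ->
26. propose(4,'x'):  nop
27. deliver 4→3:  <3:foll b9 w,x>
28. deliver 3→4:  nop
29. deliver 4→1:  <1:foll b9 w,x>
30. deliver 1→4:  <4:lead b9 w,x>
31. deliver 4→0:  nop
32. deliver 0→4:  <4:foll b15 w,x>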